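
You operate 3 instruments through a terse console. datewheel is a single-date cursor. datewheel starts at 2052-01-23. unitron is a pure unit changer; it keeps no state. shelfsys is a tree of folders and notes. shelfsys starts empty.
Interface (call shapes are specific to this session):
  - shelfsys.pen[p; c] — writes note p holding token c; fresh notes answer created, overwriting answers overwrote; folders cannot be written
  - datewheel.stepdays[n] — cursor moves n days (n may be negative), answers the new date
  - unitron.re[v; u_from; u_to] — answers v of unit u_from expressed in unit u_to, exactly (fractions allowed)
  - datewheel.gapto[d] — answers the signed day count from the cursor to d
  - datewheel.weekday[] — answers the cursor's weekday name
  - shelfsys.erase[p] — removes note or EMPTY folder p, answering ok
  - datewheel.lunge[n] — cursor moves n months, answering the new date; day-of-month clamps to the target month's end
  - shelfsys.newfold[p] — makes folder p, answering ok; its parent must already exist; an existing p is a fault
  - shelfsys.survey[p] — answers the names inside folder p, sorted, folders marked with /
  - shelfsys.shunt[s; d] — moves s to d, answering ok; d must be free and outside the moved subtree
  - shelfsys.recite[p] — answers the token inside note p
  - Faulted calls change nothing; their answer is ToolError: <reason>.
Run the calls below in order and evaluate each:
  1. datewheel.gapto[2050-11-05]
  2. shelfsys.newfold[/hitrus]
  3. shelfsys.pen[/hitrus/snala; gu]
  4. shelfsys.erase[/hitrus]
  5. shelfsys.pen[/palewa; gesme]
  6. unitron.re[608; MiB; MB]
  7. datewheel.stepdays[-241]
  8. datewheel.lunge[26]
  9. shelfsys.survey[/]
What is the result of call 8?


Do: datewheel.gapto[d='2050-11-05']
See: -444
Do: shelfsys.newfold[p='/hitrus']
See: ok
Do: shelfsys.pen[p='/hitrus/snala'; c='gu']
See: created
Do: shelfsys.erase[p='/hitrus']
See: ToolError: not empty
Do: shelfsys.pen[p='/palewa'; c='gesme']
See: created
Do: unitron.re[v='608'; u_from='MiB'; u_to='MB']
See: 9961472/15625
Do: datewheel.stepdays[n='-241']
See: 2051-05-27
Do: datewheel.lunge[n='26']
See: 2053-07-27
Do: shelfsys.survey[p='/']
See: [hitrus/, palewa]

Answer: 2053-07-27


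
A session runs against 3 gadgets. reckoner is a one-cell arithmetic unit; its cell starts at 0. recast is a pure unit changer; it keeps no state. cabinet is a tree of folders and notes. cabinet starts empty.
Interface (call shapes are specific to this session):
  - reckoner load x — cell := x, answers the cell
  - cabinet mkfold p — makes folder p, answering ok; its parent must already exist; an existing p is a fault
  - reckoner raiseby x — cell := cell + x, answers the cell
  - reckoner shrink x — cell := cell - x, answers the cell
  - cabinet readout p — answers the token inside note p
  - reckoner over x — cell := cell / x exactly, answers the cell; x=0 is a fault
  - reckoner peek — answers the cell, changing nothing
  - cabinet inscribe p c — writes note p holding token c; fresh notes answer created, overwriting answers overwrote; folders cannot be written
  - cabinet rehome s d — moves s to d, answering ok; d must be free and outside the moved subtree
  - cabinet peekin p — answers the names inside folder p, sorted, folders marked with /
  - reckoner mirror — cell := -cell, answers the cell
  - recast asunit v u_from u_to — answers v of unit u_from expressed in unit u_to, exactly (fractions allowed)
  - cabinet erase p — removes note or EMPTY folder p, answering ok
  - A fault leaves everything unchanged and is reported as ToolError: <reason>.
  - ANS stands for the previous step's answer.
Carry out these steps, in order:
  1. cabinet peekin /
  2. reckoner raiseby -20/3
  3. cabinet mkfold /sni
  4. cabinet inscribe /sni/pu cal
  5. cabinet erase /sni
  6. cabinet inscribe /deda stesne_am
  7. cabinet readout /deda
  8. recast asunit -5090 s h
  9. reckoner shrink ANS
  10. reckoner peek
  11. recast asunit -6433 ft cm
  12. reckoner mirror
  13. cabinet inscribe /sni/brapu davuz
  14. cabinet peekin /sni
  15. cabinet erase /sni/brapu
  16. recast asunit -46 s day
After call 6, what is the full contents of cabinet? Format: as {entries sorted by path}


Answer: {deda=stesne_am, sni/, sni/pu=cal}

Derivation:
==> cabinet peekin(p='/')
<== []
==> reckoner raiseby(x='-20/3')
<== -20/3
==> cabinet mkfold(p='/sni')
<== ok
==> cabinet inscribe(p='/sni/pu', c='cal')
<== created
==> cabinet erase(p='/sni')
<== ToolError: not empty
==> cabinet inscribe(p='/deda', c='stesne_am')
<== created
==> cabinet readout(p='/deda')
<== stesne_am
==> recast asunit(v='-5090', u_from='s', u_to='h')
<== -509/360
==> reckoner shrink(x='ANS')
<== -1891/360
==> reckoner peek()
<== -1891/360
==> recast asunit(v='-6433', u_from='ft', u_to='cm')
<== -4901946/25
==> reckoner mirror()
<== 1891/360
==> cabinet inscribe(p='/sni/brapu', c='davuz')
<== created
==> cabinet peekin(p='/sni')
<== [brapu, pu]
==> cabinet erase(p='/sni/brapu')
<== ok
==> recast asunit(v='-46', u_from='s', u_to='day')
<== -23/43200


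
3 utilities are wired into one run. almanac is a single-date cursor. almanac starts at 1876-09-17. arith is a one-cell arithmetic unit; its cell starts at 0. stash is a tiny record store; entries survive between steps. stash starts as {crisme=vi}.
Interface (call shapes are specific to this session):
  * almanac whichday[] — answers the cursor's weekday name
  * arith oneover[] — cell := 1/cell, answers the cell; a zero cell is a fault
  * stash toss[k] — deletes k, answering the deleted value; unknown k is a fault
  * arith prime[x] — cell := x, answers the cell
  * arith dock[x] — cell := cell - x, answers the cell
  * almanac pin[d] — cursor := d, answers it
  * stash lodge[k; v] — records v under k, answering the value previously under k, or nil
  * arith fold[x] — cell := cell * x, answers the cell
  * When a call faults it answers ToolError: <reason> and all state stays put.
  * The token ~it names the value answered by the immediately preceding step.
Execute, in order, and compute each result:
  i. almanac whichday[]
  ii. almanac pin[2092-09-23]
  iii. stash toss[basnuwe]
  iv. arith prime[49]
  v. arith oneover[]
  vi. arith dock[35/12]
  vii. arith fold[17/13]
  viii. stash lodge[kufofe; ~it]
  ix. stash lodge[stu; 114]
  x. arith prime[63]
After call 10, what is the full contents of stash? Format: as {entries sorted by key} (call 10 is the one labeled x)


Now I run almanac whichday(): Sunday.
I use almanac pin on d=2092-09-23, which returns 2092-09-23.
Now I run stash toss on k=basnuwe, giving ToolError: no such key basnuwe.
Calling arith prime on x=49, and see 49.
Calling arith oneover, yielding 1/49.
Using arith dock on x=35/12, giving -1703/588.
Next I call arith fold on x=17/13, — result: -2227/588.
Invoking stash lodge on k=kufofe, v=~it, and see nil.
Calling stash lodge on k=stu, v=114, — result: nil.
Now I run arith prime on x=63: 63.

Answer: {crisme=vi, kufofe=-2227/588, stu=114}


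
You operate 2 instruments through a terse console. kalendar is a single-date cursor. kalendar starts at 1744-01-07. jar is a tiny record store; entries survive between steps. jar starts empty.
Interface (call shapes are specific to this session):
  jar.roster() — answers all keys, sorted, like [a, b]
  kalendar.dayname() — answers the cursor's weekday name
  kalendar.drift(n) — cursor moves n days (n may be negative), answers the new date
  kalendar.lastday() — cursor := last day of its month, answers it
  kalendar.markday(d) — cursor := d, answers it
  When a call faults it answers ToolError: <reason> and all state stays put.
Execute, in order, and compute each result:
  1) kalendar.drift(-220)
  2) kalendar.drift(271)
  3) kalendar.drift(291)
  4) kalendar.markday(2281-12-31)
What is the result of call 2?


Answer: 1744-02-27

Derivation:
% drift -220
= 1743-06-01
% drift 271
= 1744-02-27
% drift 291
= 1744-12-14
% markday 2281-12-31
= 2281-12-31


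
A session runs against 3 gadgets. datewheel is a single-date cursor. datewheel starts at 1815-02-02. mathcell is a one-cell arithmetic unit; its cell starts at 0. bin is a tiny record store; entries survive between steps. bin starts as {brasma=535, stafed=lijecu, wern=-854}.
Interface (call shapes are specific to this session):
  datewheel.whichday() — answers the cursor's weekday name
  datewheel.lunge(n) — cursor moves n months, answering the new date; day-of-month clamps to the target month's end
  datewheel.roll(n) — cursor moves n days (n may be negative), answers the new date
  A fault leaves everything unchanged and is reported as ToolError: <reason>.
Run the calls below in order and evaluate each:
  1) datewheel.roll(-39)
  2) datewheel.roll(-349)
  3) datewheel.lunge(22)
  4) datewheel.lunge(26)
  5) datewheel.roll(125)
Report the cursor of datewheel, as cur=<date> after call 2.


Answer: cur=1814-01-10

Derivation:
Now I run roll on -39, and get 1814-12-25.
I use roll on -349, and get 1814-01-10.
I run lunge on 22, → 1815-11-10.
Invoking lunge on 26, and see 1818-01-10.
I invoke roll on 125, and see 1818-05-15.


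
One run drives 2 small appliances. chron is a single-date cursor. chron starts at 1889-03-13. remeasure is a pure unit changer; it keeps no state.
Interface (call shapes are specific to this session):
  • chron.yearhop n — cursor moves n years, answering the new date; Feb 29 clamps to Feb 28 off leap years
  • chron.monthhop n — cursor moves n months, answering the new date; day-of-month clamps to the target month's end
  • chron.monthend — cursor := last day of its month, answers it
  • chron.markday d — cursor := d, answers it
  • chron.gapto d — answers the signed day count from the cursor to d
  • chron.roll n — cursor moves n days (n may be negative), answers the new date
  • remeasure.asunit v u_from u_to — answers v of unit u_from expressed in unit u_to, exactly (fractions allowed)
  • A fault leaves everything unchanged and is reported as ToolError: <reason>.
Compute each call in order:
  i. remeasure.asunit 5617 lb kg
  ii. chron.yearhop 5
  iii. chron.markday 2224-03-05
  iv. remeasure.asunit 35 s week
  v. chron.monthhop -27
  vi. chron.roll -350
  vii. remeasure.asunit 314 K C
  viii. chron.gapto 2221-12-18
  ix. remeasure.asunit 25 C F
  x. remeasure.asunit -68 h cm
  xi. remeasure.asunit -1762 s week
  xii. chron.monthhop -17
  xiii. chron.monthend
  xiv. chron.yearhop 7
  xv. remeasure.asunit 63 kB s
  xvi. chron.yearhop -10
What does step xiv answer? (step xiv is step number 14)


-- remeasure.asunit(v→5617, u_from→lb, u_to→kg) -> 254782834229/100000000
-- chron.yearhop(n→5) -> 1894-03-13
-- chron.markday(d→2224-03-05) -> 2224-03-05
-- remeasure.asunit(v→35, u_from→s, u_to→week) -> 1/17280
-- chron.monthhop(n→-27) -> 2221-12-05
-- chron.roll(n→-350) -> 2220-12-20
-- remeasure.asunit(v→314, u_from→K, u_to→C) -> 817/20
-- chron.gapto(d→2221-12-18) -> 363
-- remeasure.asunit(v→25, u_from→C, u_to→F) -> 77
-- remeasure.asunit(v→-68, u_from→h, u_to→cm) -> ToolError: incompatible units
-- remeasure.asunit(v→-1762, u_from→s, u_to→week) -> -881/302400
-- chron.monthhop(n→-17) -> 2219-07-20
-- chron.monthend() -> 2219-07-31
-- chron.yearhop(n→7) -> 2226-07-31
-- remeasure.asunit(v→63, u_from→kB, u_to→s) -> ToolError: incompatible units
-- chron.yearhop(n→-10) -> 2216-07-31

Answer: 2226-07-31


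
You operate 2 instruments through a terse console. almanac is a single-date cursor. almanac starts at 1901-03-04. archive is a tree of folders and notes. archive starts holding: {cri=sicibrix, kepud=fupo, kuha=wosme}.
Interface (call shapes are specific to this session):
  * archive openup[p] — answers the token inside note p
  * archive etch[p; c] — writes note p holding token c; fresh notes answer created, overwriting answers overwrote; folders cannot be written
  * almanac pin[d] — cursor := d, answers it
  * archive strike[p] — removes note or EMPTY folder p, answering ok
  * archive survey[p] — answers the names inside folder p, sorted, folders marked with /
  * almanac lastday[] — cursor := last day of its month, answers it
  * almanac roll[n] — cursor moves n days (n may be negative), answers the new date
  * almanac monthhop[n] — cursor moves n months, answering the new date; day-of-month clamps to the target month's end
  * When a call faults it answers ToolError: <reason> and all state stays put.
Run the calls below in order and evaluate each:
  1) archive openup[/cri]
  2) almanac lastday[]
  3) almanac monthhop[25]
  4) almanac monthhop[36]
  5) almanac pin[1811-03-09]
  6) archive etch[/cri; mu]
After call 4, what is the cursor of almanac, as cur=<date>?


Answer: cur=1906-04-30

Derivation:
Calling archive openup using p=/cri, and get sicibrix.
Invoking almanac lastday, yielding 1901-03-31.
I run almanac monthhop using n=25, and see 1903-04-30.
Next I call almanac monthhop using n=36, and observe 1906-04-30.
Using almanac pin using d=1811-03-09, which returns 1811-03-09.
I invoke archive etch using p=/cri, c=mu, giving overwrote.


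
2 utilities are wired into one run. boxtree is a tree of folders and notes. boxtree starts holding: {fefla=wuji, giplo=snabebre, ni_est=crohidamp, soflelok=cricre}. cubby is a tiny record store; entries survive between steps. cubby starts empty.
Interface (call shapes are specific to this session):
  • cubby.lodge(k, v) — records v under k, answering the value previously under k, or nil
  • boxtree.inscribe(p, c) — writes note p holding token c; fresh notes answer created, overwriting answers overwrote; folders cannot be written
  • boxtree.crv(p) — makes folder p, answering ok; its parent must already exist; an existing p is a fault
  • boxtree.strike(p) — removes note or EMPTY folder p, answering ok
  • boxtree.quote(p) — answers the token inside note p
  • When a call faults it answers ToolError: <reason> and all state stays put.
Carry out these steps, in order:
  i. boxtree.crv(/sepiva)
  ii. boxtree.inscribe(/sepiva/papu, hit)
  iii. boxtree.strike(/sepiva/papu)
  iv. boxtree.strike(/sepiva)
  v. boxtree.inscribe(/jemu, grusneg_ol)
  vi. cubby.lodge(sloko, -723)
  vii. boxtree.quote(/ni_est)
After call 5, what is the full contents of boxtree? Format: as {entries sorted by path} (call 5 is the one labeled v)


Answer: {fefla=wuji, giplo=snabebre, jemu=grusneg_ol, ni_est=crohidamp, soflelok=cricre}

Derivation:
[in] boxtree.crv p→/sepiva
:: ok
[in] boxtree.inscribe p→/sepiva/papu c→hit
:: created
[in] boxtree.strike p→/sepiva/papu
:: ok
[in] boxtree.strike p→/sepiva
:: ok
[in] boxtree.inscribe p→/jemu c→grusneg_ol
:: created
[in] cubby.lodge k→sloko v→-723
:: nil
[in] boxtree.quote p→/ni_est
:: crohidamp


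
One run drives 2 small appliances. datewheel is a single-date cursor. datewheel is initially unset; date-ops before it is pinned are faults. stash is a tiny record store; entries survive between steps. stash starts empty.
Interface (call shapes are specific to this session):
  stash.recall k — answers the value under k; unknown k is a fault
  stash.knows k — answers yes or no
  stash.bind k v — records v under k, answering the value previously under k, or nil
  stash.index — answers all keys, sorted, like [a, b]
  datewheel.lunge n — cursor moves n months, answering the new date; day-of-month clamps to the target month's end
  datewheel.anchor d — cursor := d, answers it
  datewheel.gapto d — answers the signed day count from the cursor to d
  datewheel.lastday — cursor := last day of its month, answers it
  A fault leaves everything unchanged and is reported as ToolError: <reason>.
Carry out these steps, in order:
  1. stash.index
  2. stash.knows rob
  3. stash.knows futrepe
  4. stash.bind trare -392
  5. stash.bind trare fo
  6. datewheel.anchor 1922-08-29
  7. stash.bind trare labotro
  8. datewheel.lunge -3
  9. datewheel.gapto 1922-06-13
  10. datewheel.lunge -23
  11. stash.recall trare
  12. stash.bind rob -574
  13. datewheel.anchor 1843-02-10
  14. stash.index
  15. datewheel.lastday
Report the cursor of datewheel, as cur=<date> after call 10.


Answer: cur=1920-06-29

Derivation:
Act: stash.index[]
Obs: []
Act: stash.knows[k=rob]
Obs: no
Act: stash.knows[k=futrepe]
Obs: no
Act: stash.bind[k=trare; v=-392]
Obs: nil
Act: stash.bind[k=trare; v=fo]
Obs: -392
Act: datewheel.anchor[d=1922-08-29]
Obs: 1922-08-29
Act: stash.bind[k=trare; v=labotro]
Obs: fo
Act: datewheel.lunge[n=-3]
Obs: 1922-05-29
Act: datewheel.gapto[d=1922-06-13]
Obs: 15
Act: datewheel.lunge[n=-23]
Obs: 1920-06-29
Act: stash.recall[k=trare]
Obs: labotro
Act: stash.bind[k=rob; v=-574]
Obs: nil
Act: datewheel.anchor[d=1843-02-10]
Obs: 1843-02-10
Act: stash.index[]
Obs: [rob, trare]
Act: datewheel.lastday[]
Obs: 1843-02-28


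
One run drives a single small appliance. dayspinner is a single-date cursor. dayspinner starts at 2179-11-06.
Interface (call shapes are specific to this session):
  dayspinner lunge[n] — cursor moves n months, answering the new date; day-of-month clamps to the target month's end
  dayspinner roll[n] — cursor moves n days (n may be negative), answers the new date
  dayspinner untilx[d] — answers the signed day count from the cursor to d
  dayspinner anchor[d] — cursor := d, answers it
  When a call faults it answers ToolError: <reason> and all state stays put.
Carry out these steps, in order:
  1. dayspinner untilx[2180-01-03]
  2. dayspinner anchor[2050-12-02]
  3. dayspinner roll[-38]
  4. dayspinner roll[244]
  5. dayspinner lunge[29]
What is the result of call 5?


Answer: 2053-11-26

Derivation:
Step: dayspinner untilx[d: 2180-01-03]
Result: 58
Step: dayspinner anchor[d: 2050-12-02]
Result: 2050-12-02
Step: dayspinner roll[n: -38]
Result: 2050-10-25
Step: dayspinner roll[n: 244]
Result: 2051-06-26
Step: dayspinner lunge[n: 29]
Result: 2053-11-26


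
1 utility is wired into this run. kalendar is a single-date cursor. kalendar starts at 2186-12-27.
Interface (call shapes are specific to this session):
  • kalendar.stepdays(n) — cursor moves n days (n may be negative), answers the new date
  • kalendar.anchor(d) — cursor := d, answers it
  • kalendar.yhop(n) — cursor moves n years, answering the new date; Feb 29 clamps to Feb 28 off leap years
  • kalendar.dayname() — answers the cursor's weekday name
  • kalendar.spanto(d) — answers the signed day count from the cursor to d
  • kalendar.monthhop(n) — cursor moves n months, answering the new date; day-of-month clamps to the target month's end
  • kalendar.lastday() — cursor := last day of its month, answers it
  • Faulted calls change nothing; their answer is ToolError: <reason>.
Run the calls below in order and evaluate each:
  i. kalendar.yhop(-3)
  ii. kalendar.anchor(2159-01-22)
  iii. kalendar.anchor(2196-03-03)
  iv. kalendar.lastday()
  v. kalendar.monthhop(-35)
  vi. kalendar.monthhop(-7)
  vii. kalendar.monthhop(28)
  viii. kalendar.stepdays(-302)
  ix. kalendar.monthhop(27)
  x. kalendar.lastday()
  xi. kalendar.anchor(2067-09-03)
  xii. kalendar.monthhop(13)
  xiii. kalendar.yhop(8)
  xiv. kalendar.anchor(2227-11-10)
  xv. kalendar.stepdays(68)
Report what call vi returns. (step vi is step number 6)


I invoke yhop passing -3, which returns 2183-12-27.
Calling anchor passing 2159-01-22, and get 2159-01-22.
Now I run anchor passing 2196-03-03, and observe 2196-03-03.
I try lastday(), → 2196-03-31.
I invoke monthhop passing -35, giving 2193-04-30.
Calling monthhop passing -7: 2192-09-30.
Invoking monthhop passing 28: 2195-01-30.
I try stepdays passing -302, → 2194-04-03.
Then monthhop passing 27, giving 2196-07-03.
I run lastday, and get 2196-07-31.
I run anchor passing 2067-09-03, yielding 2067-09-03.
Using monthhop passing 13, yielding 2068-10-03.
Using yhop passing 8, → 2076-10-03.
I try anchor passing 2227-11-10, — result: 2227-11-10.
Calling stepdays passing 68: 2228-01-17.

Answer: 2192-09-30


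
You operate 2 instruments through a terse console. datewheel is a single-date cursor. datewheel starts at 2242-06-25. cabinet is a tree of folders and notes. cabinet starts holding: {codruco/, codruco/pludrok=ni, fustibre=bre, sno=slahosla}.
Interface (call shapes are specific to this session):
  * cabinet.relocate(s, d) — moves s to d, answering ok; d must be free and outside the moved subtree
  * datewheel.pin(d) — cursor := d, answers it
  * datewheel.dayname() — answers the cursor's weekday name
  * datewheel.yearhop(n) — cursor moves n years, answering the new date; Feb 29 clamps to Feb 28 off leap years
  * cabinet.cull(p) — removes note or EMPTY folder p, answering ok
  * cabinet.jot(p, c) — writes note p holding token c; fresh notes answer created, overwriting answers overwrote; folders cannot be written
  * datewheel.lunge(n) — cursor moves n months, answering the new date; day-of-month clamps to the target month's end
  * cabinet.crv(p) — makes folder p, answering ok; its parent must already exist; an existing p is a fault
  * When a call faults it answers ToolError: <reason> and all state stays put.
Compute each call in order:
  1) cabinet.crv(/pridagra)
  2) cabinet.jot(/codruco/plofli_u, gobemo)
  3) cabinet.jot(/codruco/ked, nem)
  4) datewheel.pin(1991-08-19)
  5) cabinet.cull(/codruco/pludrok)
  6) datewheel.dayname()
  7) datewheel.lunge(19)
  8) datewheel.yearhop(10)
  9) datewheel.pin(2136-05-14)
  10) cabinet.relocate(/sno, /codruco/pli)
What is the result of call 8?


Answer: 2003-03-19

Derivation:
;; crv(p=/pridagra) : ok
;; jot(p=/codruco/plofli_u, c=gobemo) : created
;; jot(p=/codruco/ked, c=nem) : created
;; pin(d=1991-08-19) : 1991-08-19
;; cull(p=/codruco/pludrok) : ok
;; dayname() : Monday
;; lunge(n=19) : 1993-03-19
;; yearhop(n=10) : 2003-03-19
;; pin(d=2136-05-14) : 2136-05-14
;; relocate(s=/sno, d=/codruco/pli) : ok


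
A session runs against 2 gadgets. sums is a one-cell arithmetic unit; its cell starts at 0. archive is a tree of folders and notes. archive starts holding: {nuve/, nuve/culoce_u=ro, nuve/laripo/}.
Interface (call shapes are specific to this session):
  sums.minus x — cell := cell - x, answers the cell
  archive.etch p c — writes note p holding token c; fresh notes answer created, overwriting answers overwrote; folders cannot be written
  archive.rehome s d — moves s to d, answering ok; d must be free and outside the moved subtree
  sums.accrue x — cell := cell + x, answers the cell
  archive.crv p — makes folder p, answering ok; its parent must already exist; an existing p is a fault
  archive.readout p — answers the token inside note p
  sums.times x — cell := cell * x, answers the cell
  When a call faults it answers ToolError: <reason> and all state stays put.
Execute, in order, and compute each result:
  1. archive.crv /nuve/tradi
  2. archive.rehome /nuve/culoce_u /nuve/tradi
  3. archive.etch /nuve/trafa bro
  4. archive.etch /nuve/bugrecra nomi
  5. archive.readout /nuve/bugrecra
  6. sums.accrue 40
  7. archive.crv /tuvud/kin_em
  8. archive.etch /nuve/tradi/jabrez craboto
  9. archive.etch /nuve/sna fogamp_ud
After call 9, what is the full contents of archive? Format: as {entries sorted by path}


Next I call archive.crv on /nuve/tradi, → ok.
Now I run archive.rehome on /nuve/culoce_u, /nuve/tradi, giving ToolError: exists.
Then archive.etch on /nuve/trafa, bro, which returns created.
Now I run archive.etch on /nuve/bugrecra, nomi, which returns created.
Now I run archive.readout on /nuve/bugrecra, and observe nomi.
I invoke sums.accrue on 40, and see 40.
Invoking archive.crv on /tuvud/kin_em, and see ToolError: no parent.
I call archive.etch on /nuve/tradi/jabrez, craboto: created.
I use archive.etch on /nuve/sna, fogamp_ud, and get created.

Answer: {nuve/, nuve/bugrecra=nomi, nuve/culoce_u=ro, nuve/laripo/, nuve/sna=fogamp_ud, nuve/tradi/, nuve/tradi/jabrez=craboto, nuve/trafa=bro}


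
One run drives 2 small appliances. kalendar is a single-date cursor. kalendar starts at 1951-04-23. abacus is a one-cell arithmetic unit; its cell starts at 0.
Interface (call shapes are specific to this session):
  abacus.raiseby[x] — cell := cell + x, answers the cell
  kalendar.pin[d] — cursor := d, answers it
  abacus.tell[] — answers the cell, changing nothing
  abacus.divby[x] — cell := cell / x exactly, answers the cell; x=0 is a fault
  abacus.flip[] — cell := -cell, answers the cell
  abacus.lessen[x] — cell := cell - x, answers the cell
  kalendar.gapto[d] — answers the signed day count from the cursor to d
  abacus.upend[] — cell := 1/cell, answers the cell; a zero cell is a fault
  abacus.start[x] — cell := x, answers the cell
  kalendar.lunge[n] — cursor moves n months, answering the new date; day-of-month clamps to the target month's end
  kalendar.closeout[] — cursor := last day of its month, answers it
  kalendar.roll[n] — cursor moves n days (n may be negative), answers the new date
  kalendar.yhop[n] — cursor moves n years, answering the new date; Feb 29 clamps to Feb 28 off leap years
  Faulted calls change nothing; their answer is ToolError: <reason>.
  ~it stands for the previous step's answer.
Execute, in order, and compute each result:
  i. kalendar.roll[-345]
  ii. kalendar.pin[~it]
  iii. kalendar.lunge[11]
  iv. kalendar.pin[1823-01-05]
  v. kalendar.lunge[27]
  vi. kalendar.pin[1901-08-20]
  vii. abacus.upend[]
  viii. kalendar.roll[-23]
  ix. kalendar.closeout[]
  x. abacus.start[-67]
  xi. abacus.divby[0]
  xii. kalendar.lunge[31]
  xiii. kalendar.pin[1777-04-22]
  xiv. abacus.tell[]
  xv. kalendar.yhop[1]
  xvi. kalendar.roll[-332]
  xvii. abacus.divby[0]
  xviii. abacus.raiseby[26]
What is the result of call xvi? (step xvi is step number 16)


Answer: 1777-05-25

Derivation:
Do: roll[n=-345]
See: 1950-05-13
Do: pin[d=~it]
See: 1950-05-13
Do: lunge[n=11]
See: 1951-04-13
Do: pin[d=1823-01-05]
See: 1823-01-05
Do: lunge[n=27]
See: 1825-04-05
Do: pin[d=1901-08-20]
See: 1901-08-20
Do: upend[]
See: ToolError: reciprocal of zero
Do: roll[n=-23]
See: 1901-07-28
Do: closeout[]
See: 1901-07-31
Do: start[x=-67]
See: -67
Do: divby[x=0]
See: ToolError: division by zero
Do: lunge[n=31]
See: 1904-02-29
Do: pin[d=1777-04-22]
See: 1777-04-22
Do: tell[]
See: -67
Do: yhop[n=1]
See: 1778-04-22
Do: roll[n=-332]
See: 1777-05-25
Do: divby[x=0]
See: ToolError: division by zero
Do: raiseby[x=26]
See: -41


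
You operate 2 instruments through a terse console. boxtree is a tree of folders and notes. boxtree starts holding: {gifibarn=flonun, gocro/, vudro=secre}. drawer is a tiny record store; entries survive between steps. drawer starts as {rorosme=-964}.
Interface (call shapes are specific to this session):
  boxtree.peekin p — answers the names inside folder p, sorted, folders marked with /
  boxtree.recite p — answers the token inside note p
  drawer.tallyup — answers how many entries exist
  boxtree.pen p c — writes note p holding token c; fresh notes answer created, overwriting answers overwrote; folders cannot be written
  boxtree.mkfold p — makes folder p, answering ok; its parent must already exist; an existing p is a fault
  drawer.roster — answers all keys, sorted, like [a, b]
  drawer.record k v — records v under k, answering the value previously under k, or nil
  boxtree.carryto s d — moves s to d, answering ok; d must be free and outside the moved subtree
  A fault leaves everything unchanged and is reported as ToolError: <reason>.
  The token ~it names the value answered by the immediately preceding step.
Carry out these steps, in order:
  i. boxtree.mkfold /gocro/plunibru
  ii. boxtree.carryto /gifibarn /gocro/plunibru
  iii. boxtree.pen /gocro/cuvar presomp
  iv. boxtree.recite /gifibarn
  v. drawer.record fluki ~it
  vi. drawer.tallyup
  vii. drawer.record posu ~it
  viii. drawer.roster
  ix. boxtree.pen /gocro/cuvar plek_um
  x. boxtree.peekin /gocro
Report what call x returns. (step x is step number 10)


Answer: [cuvar, plunibru/]

Derivation:
·→ mkfold(p='/gocro/plunibru')
·← ok
·→ carryto(s='/gifibarn', d='/gocro/plunibru')
·← ToolError: exists
·→ pen(p='/gocro/cuvar', c='presomp')
·← created
·→ recite(p='/gifibarn')
·← flonun
·→ record(k='fluki', v='~it')
·← nil
·→ tallyup()
·← 2
·→ record(k='posu', v='~it')
·← nil
·→ roster()
·← [fluki, posu, rorosme]
·→ pen(p='/gocro/cuvar', c='plek_um')
·← overwrote
·→ peekin(p='/gocro')
·← [cuvar, plunibru/]


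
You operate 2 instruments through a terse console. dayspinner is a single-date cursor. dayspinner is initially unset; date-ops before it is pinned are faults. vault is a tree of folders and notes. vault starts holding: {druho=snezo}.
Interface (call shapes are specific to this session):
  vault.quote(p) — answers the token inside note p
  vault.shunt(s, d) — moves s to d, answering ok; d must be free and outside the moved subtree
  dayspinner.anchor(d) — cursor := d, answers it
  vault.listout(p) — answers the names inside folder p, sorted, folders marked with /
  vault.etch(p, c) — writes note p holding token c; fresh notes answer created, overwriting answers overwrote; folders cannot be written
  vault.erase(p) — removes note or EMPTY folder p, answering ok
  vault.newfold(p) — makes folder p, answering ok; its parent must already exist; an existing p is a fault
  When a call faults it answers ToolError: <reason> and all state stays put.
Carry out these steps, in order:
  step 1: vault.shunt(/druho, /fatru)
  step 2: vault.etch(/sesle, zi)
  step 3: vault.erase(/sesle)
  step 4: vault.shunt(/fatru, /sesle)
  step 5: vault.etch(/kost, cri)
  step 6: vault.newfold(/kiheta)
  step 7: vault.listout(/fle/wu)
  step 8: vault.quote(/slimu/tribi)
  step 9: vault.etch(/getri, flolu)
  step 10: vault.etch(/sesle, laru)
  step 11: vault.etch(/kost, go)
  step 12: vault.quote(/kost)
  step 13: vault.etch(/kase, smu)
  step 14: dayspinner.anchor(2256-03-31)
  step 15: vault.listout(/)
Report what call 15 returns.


# vault.shunt(s→/druho, d→/fatru) ~> ok
# vault.etch(p→/sesle, c→zi) ~> created
# vault.erase(p→/sesle) ~> ok
# vault.shunt(s→/fatru, d→/sesle) ~> ok
# vault.etch(p→/kost, c→cri) ~> created
# vault.newfold(p→/kiheta) ~> ok
# vault.listout(p→/fle/wu) ~> ToolError: not found
# vault.quote(p→/slimu/tribi) ~> ToolError: not found
# vault.etch(p→/getri, c→flolu) ~> created
# vault.etch(p→/sesle, c→laru) ~> overwrote
# vault.etch(p→/kost, c→go) ~> overwrote
# vault.quote(p→/kost) ~> go
# vault.etch(p→/kase, c→smu) ~> created
# dayspinner.anchor(d→2256-03-31) ~> 2256-03-31
# vault.listout(p→/) ~> [getri, kase, kiheta/, kost, sesle]

Answer: [getri, kase, kiheta/, kost, sesle]


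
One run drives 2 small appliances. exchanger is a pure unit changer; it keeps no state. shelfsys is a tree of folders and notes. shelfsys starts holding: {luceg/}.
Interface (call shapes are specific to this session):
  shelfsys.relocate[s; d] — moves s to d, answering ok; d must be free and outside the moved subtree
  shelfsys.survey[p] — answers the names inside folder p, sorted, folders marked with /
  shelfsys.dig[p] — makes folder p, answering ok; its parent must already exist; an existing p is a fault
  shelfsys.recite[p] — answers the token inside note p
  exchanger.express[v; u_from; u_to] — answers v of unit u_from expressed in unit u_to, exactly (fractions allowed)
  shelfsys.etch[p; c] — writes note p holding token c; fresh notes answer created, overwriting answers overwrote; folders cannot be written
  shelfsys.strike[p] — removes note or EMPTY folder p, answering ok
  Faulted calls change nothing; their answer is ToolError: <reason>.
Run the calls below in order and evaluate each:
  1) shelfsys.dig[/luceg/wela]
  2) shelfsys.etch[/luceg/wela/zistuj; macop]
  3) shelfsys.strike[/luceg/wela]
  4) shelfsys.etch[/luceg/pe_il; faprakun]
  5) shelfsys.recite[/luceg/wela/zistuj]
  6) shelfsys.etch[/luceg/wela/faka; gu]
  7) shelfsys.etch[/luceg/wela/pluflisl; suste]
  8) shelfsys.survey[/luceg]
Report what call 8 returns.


Answer: [pe_il, wela/]

Derivation:
-- 1. dig(p→/luceg/wela) => ok
-- 2. etch(p→/luceg/wela/zistuj, c→macop) => created
-- 3. strike(p→/luceg/wela) => ToolError: not empty
-- 4. etch(p→/luceg/pe_il, c→faprakun) => created
-- 5. recite(p→/luceg/wela/zistuj) => macop
-- 6. etch(p→/luceg/wela/faka, c→gu) => created
-- 7. etch(p→/luceg/wela/pluflisl, c→suste) => created
-- 8. survey(p→/luceg) => [pe_il, wela/]


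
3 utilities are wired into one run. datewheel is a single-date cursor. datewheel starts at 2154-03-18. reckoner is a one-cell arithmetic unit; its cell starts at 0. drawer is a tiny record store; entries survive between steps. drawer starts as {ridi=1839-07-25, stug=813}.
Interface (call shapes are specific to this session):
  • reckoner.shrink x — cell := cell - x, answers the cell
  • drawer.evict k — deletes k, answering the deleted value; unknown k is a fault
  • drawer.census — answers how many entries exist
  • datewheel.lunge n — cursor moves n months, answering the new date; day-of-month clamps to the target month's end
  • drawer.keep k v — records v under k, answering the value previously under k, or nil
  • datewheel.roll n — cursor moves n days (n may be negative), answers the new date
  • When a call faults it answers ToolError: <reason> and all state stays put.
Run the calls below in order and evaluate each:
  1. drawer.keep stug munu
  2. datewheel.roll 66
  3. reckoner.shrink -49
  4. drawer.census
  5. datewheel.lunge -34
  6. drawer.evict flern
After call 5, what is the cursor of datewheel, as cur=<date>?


// 1. drawer.keep(k: stug, v: munu) -> 813
// 2. datewheel.roll(n: 66) -> 2154-05-23
// 3. reckoner.shrink(x: -49) -> 49
// 4. drawer.census() -> 2
// 5. datewheel.lunge(n: -34) -> 2151-07-23
// 6. drawer.evict(k: flern) -> ToolError: no such key flern

Answer: cur=2151-07-23


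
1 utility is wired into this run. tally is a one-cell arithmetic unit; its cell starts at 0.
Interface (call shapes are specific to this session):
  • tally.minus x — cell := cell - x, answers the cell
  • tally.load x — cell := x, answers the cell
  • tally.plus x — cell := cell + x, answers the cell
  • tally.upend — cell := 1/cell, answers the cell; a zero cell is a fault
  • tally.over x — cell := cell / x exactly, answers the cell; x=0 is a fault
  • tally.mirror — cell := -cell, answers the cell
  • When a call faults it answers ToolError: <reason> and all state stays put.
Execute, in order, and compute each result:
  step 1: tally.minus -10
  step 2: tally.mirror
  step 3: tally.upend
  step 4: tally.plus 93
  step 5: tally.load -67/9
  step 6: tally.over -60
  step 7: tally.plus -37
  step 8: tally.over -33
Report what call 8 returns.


Answer: 19913/17820

Derivation:
Step: tally.minus[x=-10]
Result: 10
Step: tally.mirror[]
Result: -10
Step: tally.upend[]
Result: -1/10
Step: tally.plus[x=93]
Result: 929/10
Step: tally.load[x=-67/9]
Result: -67/9
Step: tally.over[x=-60]
Result: 67/540
Step: tally.plus[x=-37]
Result: -19913/540
Step: tally.over[x=-33]
Result: 19913/17820


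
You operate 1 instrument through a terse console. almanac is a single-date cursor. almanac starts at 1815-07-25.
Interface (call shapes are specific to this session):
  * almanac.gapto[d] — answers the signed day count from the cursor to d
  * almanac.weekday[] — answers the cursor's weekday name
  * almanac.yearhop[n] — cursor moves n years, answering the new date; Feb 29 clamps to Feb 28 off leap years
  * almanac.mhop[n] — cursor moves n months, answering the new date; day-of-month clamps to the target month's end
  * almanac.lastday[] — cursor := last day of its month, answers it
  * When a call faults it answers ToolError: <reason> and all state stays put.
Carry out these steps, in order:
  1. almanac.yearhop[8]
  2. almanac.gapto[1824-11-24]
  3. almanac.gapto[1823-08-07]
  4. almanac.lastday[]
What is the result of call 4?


Answer: 1823-07-31

Derivation:
-- almanac.yearhop(n: 8) -> 1823-07-25
-- almanac.gapto(d: 1824-11-24) -> 488
-- almanac.gapto(d: 1823-08-07) -> 13
-- almanac.lastday() -> 1823-07-31


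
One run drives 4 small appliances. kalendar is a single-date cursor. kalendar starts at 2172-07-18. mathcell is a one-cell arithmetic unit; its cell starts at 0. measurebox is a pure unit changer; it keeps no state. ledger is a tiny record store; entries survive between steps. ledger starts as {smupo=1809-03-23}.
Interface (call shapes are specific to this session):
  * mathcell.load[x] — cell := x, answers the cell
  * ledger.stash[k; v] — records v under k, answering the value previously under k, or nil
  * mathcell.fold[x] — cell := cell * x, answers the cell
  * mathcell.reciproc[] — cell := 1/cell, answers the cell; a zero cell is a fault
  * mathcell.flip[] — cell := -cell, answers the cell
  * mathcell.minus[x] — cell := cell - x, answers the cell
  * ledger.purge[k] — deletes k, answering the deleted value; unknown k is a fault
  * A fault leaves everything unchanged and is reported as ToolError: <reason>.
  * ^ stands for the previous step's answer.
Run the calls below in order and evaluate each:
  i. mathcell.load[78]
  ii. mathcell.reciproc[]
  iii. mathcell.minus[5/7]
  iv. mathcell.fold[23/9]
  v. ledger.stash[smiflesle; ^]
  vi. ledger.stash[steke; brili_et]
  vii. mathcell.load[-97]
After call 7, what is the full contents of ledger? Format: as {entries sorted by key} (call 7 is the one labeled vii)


Answer: {smiflesle=-8809/4914, smupo=1809-03-23, steke=brili_et}

Derivation:
> mathcell.load 78
  78
> mathcell.reciproc
  1/78
> mathcell.minus 5/7
  -383/546
> mathcell.fold 23/9
  -8809/4914
> ledger.stash smiflesle ^
  nil
> ledger.stash steke brili_et
  nil
> mathcell.load -97
  -97


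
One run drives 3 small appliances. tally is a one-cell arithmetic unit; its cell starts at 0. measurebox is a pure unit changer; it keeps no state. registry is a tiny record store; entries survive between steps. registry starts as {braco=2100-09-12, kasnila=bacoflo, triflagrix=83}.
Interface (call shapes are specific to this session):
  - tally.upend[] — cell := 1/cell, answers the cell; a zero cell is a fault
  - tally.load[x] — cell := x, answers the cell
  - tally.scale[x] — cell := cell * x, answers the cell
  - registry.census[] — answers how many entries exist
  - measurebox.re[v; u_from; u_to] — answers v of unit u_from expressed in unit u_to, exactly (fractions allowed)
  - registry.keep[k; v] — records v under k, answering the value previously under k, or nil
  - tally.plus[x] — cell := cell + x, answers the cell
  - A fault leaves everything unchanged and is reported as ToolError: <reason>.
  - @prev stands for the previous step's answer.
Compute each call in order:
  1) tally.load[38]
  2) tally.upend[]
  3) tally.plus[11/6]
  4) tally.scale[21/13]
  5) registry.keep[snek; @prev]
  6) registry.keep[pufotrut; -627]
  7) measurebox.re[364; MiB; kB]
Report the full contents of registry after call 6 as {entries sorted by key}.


Answer: {braco=2100-09-12, kasnila=bacoflo, pufotrut=-627, snek=742/247, triflagrix=83}

Derivation:
→ load(x→38)
← 38
→ upend()
← 1/38
→ plus(x→11/6)
← 106/57
→ scale(x→21/13)
← 742/247
→ keep(k→snek, v→@prev)
← nil
→ keep(k→pufotrut, v→-627)
← nil
→ re(v→364, u_from→MiB, u_to→kB)
← 47710208/125


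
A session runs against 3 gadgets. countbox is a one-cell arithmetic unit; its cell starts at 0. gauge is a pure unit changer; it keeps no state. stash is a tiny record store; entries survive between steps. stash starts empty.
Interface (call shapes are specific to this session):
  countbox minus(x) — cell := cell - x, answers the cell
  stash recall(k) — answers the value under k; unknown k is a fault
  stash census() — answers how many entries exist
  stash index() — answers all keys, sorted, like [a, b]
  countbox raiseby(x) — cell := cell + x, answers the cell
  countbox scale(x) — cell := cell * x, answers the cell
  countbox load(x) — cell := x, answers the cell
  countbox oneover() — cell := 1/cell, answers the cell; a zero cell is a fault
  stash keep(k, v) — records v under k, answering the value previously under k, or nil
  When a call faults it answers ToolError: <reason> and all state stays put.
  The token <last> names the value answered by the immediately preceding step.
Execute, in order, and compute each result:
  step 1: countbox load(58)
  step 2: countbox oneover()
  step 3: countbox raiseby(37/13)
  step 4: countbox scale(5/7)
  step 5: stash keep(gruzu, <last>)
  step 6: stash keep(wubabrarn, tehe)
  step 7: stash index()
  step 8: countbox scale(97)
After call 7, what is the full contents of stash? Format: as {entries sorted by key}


I run countbox load passing x→58, and observe 58.
Next I call countbox oneover(), and get 1/58.
Now I run countbox raiseby passing x→37/13: 2159/754.
Then countbox scale passing x→5/7, → 10795/5278.
Using stash keep passing k→gruzu, v→<last>, and get nil.
Invoking stash keep passing k→wubabrarn, v→tehe, — result: nil.
Then stash index(), — result: [gruzu, wubabrarn].
Calling countbox scale passing x→97, — result: 1047115/5278.

Answer: {gruzu=10795/5278, wubabrarn=tehe}
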